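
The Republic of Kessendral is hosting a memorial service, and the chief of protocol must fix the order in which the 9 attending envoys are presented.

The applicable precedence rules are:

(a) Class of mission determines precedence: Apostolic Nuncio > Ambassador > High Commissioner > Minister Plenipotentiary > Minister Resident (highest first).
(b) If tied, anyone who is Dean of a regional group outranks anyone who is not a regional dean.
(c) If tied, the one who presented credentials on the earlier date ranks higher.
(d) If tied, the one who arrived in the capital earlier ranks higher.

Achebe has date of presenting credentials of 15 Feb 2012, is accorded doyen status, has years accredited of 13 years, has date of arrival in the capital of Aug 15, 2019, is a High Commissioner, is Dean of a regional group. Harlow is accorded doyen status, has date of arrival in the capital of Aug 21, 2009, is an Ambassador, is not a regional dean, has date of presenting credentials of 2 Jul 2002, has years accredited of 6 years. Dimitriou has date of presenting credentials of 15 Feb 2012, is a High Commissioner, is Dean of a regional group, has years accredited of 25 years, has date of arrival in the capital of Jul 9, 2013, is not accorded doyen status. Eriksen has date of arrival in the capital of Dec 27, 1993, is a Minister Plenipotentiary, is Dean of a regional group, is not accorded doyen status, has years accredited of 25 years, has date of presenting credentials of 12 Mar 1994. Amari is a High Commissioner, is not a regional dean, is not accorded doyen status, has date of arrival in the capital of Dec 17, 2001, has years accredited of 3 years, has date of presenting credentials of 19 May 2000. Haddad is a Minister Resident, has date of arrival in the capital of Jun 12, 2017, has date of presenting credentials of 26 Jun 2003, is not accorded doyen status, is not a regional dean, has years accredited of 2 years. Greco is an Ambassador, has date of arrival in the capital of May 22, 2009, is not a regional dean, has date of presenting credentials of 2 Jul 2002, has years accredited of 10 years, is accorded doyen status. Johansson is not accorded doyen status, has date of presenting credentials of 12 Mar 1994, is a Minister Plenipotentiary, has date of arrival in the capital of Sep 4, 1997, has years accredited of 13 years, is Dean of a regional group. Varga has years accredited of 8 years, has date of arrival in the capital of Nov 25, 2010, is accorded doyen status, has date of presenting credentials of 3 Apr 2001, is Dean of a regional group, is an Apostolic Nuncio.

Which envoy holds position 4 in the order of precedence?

By class of mission: Varga (Apostolic Nuncio); then Greco and Harlow (Ambassador); then Dimitriou, Achebe and Amari (High Commissioner); then Eriksen and Johansson (Minister Plenipotentiary); then Haddad (Minister Resident).
Greco and Harlow are each not a regional dean, so the next rule applies.
Greco and Harlow both have date of presenting credentials 2 Jul 2002, so the next rule applies.
Among Greco and Harlow, by date of arrival in the capital (earlier first): Greco (May 22, 2009) before Harlow (Aug 21, 2009).
Among Dimitriou, Achebe and Amari, Dean of a regional group before not a regional dean: Dimitriou and Achebe (Dean of a regional group) before Amari (not a regional dean).
Dimitriou and Achebe both have date of presenting credentials 15 Feb 2012, so the next rule applies.
Among Dimitriou and Achebe, by date of arrival in the capital (earlier first): Dimitriou (Jul 9, 2013) before Achebe (Aug 15, 2019).
Eriksen and Johansson are each Dean of a regional group, so the next rule applies.
Eriksen and Johansson both have date of presenting credentials 12 Mar 1994, so the next rule applies.
Among Eriksen and Johansson, by date of arrival in the capital (earlier first): Eriksen (Dec 27, 1993) before Johansson (Sep 4, 1997).
Order: Varga, Greco, Harlow, Dimitriou, Achebe, Amari, Eriksen, Johansson, Haddad.

Dimitriou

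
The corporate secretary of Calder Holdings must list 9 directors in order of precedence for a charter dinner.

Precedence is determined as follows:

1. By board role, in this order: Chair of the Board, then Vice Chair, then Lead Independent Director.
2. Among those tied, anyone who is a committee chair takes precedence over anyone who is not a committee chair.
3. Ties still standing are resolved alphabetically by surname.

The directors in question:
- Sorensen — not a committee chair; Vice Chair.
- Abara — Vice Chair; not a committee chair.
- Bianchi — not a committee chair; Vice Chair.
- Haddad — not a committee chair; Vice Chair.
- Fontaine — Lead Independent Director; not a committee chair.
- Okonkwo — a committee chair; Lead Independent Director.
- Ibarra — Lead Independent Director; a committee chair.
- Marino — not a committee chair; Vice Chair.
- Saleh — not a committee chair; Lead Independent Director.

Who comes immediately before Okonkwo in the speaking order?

By board role: Abara, Bianchi, Haddad, Marino and Sorensen (Vice Chair); then Ibarra, Okonkwo, Fontaine and Saleh (Lead Independent Director).
Abara, Bianchi, Haddad, Marino and Sorensen are each not a committee chair, so the next rule applies.
Among Abara, Bianchi, Haddad, Marino and Sorensen, alphabetically by surname: Abara before Bianchi before Haddad before Marino before Sorensen.
Among Ibarra, Okonkwo, Fontaine and Saleh, a committee chair before not a committee chair: Ibarra and Okonkwo (a committee chair) before Fontaine and Saleh (not a committee chair).
Among Ibarra and Okonkwo, alphabetically by surname: Ibarra before Okonkwo.
Among Fontaine and Saleh, alphabetically by surname: Fontaine before Saleh.
Order: Abara, Bianchi, Haddad, Marino, Sorensen, Ibarra, Okonkwo, Fontaine, Saleh.

Ibarra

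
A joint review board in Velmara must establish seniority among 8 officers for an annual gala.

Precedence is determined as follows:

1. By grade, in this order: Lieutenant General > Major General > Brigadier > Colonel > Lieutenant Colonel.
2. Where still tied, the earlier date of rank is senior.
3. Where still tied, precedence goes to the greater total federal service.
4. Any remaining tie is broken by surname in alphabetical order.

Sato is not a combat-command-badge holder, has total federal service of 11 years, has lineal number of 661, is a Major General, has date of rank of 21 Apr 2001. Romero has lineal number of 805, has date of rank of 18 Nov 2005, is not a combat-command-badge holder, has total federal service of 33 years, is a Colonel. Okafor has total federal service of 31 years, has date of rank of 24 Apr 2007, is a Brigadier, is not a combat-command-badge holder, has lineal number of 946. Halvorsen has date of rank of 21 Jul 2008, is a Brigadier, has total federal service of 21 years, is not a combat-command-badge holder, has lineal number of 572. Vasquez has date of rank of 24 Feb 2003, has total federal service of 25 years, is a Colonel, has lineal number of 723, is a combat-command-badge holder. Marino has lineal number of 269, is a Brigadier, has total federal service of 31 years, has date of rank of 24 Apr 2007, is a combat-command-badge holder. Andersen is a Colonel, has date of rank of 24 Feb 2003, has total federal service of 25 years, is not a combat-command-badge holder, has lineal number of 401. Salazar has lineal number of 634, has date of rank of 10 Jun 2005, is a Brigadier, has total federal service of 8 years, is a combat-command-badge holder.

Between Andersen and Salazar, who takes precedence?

By grade: Sato (Major General); then Salazar, Marino, Okafor and Halvorsen (Brigadier); then Andersen, Vasquez and Romero (Colonel).
Among Salazar, Marino, Okafor and Halvorsen, by date of rank (earlier first): Salazar (10 Jun 2005) before Marino and Okafor (24 Apr 2007) before Halvorsen (21 Jul 2008).
Marino and Okafor both have total federal service 31 years, so the next rule applies.
Among Marino and Okafor, alphabetically by surname: Marino before Okafor.
Among Andersen, Vasquez and Romero, by date of rank (earlier first): Andersen and Vasquez (24 Feb 2003) before Romero (18 Nov 2005).
Andersen and Vasquez both have total federal service 25 years, so the next rule applies.
Among Andersen and Vasquez, alphabetically by surname: Andersen before Vasquez.
So Salazar takes precedence.

Salazar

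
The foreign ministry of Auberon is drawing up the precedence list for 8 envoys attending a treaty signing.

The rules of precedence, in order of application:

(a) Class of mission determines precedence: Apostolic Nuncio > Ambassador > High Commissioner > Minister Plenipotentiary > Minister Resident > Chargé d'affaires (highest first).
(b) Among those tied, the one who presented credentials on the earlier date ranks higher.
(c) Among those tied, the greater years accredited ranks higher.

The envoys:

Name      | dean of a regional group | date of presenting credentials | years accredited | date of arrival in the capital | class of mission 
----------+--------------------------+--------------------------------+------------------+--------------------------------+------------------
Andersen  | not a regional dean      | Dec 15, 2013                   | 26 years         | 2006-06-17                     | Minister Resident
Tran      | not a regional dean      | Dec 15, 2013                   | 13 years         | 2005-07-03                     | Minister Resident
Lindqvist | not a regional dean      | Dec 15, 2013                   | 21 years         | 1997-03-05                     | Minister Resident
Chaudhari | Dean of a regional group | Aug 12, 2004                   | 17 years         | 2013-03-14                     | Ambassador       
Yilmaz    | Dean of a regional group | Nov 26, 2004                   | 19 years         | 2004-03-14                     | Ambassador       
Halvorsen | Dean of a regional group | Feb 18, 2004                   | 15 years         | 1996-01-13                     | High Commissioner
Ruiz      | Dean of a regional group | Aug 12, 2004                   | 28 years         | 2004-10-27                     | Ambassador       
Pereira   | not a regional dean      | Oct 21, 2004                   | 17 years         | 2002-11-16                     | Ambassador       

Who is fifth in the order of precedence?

By class of mission: Ruiz, Chaudhari, Pereira and Yilmaz (Ambassador); then Halvorsen (High Commissioner); then Andersen, Lindqvist and Tran (Minister Resident).
Among Ruiz, Chaudhari, Pereira and Yilmaz, by date of presenting credentials (earlier first): Ruiz and Chaudhari (Aug 12, 2004) before Pereira (Oct 21, 2004) before Yilmaz (Nov 26, 2004).
Among Ruiz and Chaudhari, by years accredited (higher first): Ruiz (28 years) before Chaudhari (17 years).
Andersen, Lindqvist and Tran all have date of presenting credentials Dec 15, 2013, so the next rule applies.
Among Andersen, Lindqvist and Tran, by years accredited (higher first): Andersen (26 years) before Lindqvist (21 years) before Tran (13 years).
Order: Ruiz, Chaudhari, Pereira, Yilmaz, Halvorsen, Andersen, Lindqvist, Tran.

Halvorsen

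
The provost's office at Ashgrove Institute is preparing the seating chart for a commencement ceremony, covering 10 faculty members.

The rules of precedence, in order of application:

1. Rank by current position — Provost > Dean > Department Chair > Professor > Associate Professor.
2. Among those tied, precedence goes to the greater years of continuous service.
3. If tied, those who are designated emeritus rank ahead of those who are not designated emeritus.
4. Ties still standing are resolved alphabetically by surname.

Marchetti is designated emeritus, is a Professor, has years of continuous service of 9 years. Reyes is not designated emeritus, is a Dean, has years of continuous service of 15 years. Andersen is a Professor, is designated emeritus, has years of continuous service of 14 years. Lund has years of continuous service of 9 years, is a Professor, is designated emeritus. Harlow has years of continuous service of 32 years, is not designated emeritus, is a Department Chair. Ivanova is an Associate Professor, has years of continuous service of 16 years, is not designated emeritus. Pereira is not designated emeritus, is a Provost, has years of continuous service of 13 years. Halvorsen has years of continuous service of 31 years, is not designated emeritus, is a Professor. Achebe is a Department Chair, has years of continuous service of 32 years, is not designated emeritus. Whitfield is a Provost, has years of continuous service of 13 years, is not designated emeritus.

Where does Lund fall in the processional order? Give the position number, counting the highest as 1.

8

By current position: Pereira and Whitfield (Provost); then Reyes (Dean); then Achebe and Harlow (Department Chair); then Halvorsen, Andersen, Lund and Marchetti (Professor); then Ivanova (Associate Professor).
Pereira and Whitfield both have years of continuous service 13 years, so the next rule applies.
Pereira and Whitfield are each not designated emeritus, so the next rule applies.
Among Pereira and Whitfield, alphabetically by surname: Pereira before Whitfield.
Achebe and Harlow both have years of continuous service 32 years, so the next rule applies.
Achebe and Harlow are each not designated emeritus, so the next rule applies.
Among Achebe and Harlow, alphabetically by surname: Achebe before Harlow.
Among Halvorsen, Andersen, Lund and Marchetti, by years of continuous service (higher first): Halvorsen (31 years) before Andersen (14 years) before Lund and Marchetti (9 years).
Lund and Marchetti are each designated emeritus, so the next rule applies.
Among Lund and Marchetti, alphabetically by surname: Lund before Marchetti.
Order: Pereira, Whitfield, Reyes, Achebe, Harlow, Halvorsen, Andersen, Lund, Marchetti, Ivanova. So position 8.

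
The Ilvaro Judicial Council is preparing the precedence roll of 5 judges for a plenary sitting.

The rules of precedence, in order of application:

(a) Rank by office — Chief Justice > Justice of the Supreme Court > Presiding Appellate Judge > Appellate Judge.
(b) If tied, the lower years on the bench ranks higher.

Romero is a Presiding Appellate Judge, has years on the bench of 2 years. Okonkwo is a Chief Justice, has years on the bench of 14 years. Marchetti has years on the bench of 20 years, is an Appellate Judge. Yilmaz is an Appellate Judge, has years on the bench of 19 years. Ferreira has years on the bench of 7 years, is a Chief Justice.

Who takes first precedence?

Ferreira

By office: Ferreira and Okonkwo (Chief Justice); then Romero (Presiding Appellate Judge); then Yilmaz and Marchetti (Appellate Judge).
Among Ferreira and Okonkwo, by years on the bench (lower first): Ferreira (7 years) before Okonkwo (14 years).
Among Yilmaz and Marchetti, by years on the bench (lower first): Yilmaz (19 years) before Marchetti (20 years).
Order: Ferreira, Okonkwo, Romero, Yilmaz, Marchetti.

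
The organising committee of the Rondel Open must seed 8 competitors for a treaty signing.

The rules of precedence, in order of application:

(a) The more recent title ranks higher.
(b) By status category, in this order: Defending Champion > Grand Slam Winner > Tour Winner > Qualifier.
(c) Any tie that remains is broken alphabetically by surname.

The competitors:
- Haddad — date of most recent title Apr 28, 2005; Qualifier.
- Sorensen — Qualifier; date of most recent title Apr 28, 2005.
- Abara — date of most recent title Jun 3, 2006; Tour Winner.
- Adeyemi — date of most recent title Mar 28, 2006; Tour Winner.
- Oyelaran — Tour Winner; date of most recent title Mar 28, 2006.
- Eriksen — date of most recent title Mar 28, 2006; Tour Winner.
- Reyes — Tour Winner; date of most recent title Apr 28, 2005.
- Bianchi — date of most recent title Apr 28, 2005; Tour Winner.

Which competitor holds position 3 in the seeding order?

By date of most recent title (later first): Abara (Jun 3, 2006); then Adeyemi, Eriksen and Oyelaran (each Mar 28, 2006); then Bianchi, Reyes, Haddad and Sorensen (each Apr 28, 2005).
Adeyemi, Eriksen and Oyelaran are each Tour Winner, so the next rule applies.
Among Adeyemi, Eriksen and Oyelaran, alphabetically by surname: Adeyemi before Eriksen before Oyelaran.
Among Bianchi, Reyes, Haddad and Sorensen, by status category: Bianchi and Reyes (Tour Winner) before Haddad and Sorensen (Qualifier).
Among Bianchi and Reyes, alphabetically by surname: Bianchi before Reyes.
Among Haddad and Sorensen, alphabetically by surname: Haddad before Sorensen.
Order: Abara, Adeyemi, Eriksen, Oyelaran, Bianchi, Reyes, Haddad, Sorensen.

Eriksen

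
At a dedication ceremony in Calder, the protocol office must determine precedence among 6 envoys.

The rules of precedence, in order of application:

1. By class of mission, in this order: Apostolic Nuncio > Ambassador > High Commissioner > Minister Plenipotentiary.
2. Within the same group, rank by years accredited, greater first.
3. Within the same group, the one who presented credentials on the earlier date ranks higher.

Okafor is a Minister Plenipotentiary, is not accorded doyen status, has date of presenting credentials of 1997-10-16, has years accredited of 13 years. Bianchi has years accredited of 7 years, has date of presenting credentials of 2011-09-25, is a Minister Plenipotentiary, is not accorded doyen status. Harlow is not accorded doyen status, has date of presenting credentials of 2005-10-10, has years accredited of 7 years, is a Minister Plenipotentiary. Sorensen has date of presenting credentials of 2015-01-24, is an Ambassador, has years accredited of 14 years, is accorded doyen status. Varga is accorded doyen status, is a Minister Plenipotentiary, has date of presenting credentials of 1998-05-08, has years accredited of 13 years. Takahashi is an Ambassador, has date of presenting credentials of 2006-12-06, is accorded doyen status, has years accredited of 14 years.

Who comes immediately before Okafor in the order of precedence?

By class of mission: Takahashi and Sorensen (Ambassador); then Okafor, Varga, Harlow and Bianchi (Minister Plenipotentiary).
Takahashi and Sorensen both have years accredited 14 years, so the next rule applies.
Among Takahashi and Sorensen, by date of presenting credentials (earlier first): Takahashi (2006-12-06) before Sorensen (2015-01-24).
Among Okafor, Varga, Harlow and Bianchi, by years accredited (higher first): Okafor and Varga (13 years) before Harlow and Bianchi (7 years).
Among Okafor and Varga, by date of presenting credentials (earlier first): Okafor (1997-10-16) before Varga (1998-05-08).
Among Harlow and Bianchi, by date of presenting credentials (earlier first): Harlow (2005-10-10) before Bianchi (2011-09-25).
Order: Takahashi, Sorensen, Okafor, Varga, Harlow, Bianchi.

Sorensen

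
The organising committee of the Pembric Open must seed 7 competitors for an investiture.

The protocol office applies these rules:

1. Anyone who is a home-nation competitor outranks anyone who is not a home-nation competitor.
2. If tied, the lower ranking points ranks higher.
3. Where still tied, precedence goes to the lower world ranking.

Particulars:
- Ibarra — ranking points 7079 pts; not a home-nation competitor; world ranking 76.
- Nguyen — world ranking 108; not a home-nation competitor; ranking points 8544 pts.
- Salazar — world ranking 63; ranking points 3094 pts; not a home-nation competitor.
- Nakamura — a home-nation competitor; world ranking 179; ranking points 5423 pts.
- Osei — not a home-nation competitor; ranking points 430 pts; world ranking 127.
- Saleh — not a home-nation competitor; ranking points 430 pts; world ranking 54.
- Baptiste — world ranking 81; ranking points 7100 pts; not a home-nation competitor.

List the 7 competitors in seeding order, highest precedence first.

Nakamura, Saleh, Osei, Salazar, Ibarra, Baptiste, Nguyen

By the first rule: Nakamura (a home-nation competitor); then Saleh, Osei, Salazar, Ibarra, Baptiste and Nguyen (each not a home-nation competitor).
Among Saleh, Osei, Salazar, Ibarra, Baptiste and Nguyen, by ranking points (lower first): Saleh and Osei (430 pts) before Salazar (3094 pts) before Ibarra (7079 pts) before Baptiste (7100 pts) before Nguyen (8544 pts).
Among Saleh and Osei, by world ranking (lower first): Saleh (54) before Osei (127).
Full order: Nakamura, Saleh, Osei, Salazar, Ibarra, Baptiste, Nguyen.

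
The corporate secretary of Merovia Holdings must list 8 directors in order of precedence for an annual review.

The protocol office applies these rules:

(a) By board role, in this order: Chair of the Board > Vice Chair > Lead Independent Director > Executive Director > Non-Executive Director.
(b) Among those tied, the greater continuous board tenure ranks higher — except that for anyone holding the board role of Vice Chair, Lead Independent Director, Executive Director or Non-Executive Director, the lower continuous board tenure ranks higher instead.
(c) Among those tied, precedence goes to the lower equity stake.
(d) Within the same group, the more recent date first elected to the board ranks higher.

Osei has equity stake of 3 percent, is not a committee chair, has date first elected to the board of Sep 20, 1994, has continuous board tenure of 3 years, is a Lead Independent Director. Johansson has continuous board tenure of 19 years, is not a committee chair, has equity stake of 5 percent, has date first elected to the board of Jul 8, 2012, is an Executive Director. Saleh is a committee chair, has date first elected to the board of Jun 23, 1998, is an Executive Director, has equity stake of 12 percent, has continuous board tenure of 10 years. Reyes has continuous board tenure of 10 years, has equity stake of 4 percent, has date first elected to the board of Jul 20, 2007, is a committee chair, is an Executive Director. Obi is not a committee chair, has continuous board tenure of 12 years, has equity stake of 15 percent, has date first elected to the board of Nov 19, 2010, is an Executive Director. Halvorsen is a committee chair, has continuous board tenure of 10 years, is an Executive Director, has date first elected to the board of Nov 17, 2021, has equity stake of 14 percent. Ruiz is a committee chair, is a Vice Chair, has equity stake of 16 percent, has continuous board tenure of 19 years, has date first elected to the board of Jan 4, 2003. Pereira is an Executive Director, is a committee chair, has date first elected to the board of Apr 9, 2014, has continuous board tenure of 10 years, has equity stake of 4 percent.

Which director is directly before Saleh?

Reyes

By board role: Ruiz (Vice Chair); then Osei (Lead Independent Director); then Pereira, Reyes, Saleh, Halvorsen, Obi and Johansson (Executive Director).
Among Pereira, Reyes, Saleh, Halvorsen, Obi and Johansson, by continuous board tenure (lower first) (reversed rule for this group): Pereira, Reyes, Saleh and Halvorsen (10 years) before Obi (12 years) before Johansson (19 years).
Among Pereira, Reyes, Saleh and Halvorsen, by equity stake (lower first): Pereira and Reyes (4 percent) before Saleh (12 percent) before Halvorsen (14 percent).
Among Pereira and Reyes, by date first elected to the board (later first): Pereira (Apr 9, 2014) before Reyes (Jul 20, 2007).
Order: Ruiz, Osei, Pereira, Reyes, Saleh, Halvorsen, Obi, Johansson.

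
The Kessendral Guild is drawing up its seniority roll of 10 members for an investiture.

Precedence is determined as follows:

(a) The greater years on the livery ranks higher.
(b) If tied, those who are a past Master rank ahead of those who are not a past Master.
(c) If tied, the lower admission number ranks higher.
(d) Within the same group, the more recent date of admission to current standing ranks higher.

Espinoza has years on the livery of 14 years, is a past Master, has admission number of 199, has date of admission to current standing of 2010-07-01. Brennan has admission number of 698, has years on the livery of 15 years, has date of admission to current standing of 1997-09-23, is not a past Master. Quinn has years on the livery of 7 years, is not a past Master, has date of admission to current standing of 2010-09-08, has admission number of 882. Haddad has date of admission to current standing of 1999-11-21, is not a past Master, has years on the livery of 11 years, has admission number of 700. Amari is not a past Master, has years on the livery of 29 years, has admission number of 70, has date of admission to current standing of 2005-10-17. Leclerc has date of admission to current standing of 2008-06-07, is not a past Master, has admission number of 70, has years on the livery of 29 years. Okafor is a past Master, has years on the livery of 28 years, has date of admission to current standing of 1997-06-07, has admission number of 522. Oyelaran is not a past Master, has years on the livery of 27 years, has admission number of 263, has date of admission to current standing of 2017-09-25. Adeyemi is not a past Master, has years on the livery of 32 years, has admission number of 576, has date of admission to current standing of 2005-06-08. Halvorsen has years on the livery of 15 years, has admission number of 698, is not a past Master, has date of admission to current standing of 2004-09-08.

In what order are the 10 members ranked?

By years on the livery (higher first): Adeyemi (32 years); then Leclerc and Amari (both 29 years); then Okafor (28 years); then Oyelaran (27 years); then Halvorsen and Brennan (both 15 years); then Espinoza (14 years); then Haddad (11 years); then Quinn (7 years).
Leclerc and Amari are each not a past Master, so the next rule applies.
Leclerc and Amari both have admission number 70, so the next rule applies.
Among Leclerc and Amari, by date of admission to current standing (later first): Leclerc (2008-06-07) before Amari (2005-10-17).
Halvorsen and Brennan are each not a past Master, so the next rule applies.
Halvorsen and Brennan both have admission number 698, so the next rule applies.
Among Halvorsen and Brennan, by date of admission to current standing (later first): Halvorsen (2004-09-08) before Brennan (1997-09-23).
Full order: Adeyemi, Leclerc, Amari, Okafor, Oyelaran, Halvorsen, Brennan, Espinoza, Haddad, Quinn.

Adeyemi, Leclerc, Amari, Okafor, Oyelaran, Halvorsen, Brennan, Espinoza, Haddad, Quinn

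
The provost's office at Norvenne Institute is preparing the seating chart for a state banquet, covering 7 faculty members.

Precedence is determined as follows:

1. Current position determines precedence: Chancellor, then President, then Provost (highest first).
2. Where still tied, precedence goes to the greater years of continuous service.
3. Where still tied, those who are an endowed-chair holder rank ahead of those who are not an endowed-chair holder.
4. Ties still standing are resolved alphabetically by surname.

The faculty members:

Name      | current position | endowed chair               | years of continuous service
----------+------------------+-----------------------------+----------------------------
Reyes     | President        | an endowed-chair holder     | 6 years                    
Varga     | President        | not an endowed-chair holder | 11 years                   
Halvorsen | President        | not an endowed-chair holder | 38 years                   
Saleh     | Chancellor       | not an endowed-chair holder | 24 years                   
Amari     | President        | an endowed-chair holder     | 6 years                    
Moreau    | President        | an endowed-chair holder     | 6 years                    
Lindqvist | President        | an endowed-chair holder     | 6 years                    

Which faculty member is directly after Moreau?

By current position: Saleh (Chancellor); then Halvorsen, Varga, Amari, Lindqvist, Moreau and Reyes (President).
Among Halvorsen, Varga, Amari, Lindqvist, Moreau and Reyes, by years of continuous service (higher first): Halvorsen (38 years) before Varga (11 years) before Amari, Lindqvist, Moreau and Reyes (6 years).
Amari, Lindqvist, Moreau and Reyes are each an endowed-chair holder, so the next rule applies.
Among Amari, Lindqvist, Moreau and Reyes, alphabetically by surname: Amari before Lindqvist before Moreau before Reyes.
Order: Saleh, Halvorsen, Varga, Amari, Lindqvist, Moreau, Reyes.

Reyes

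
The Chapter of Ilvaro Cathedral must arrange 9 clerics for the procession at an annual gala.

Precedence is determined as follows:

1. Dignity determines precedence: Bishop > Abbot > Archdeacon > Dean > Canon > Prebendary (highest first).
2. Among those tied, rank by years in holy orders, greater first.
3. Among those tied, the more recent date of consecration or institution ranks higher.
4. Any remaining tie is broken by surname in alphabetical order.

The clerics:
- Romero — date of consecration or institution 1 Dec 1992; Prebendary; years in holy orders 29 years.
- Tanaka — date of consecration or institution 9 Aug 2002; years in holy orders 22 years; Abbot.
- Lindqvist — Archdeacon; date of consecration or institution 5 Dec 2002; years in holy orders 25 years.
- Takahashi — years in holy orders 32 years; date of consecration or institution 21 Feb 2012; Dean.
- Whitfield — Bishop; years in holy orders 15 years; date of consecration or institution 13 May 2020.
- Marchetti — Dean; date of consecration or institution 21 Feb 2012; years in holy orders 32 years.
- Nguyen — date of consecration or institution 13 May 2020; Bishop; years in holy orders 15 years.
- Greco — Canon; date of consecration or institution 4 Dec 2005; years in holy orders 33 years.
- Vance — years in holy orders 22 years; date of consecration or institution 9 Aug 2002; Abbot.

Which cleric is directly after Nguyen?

Whitfield

By dignity: Nguyen and Whitfield (Bishop); then Tanaka and Vance (Abbot); then Lindqvist (Archdeacon); then Marchetti and Takahashi (Dean); then Greco (Canon); then Romero (Prebendary).
Nguyen and Whitfield both have years in holy orders 15 years, so the next rule applies.
Nguyen and Whitfield both have date of consecration or institution 13 May 2020, so the next rule applies.
Among Nguyen and Whitfield, alphabetically by surname: Nguyen before Whitfield.
Tanaka and Vance both have years in holy orders 22 years, so the next rule applies.
Tanaka and Vance both have date of consecration or institution 9 Aug 2002, so the next rule applies.
Among Tanaka and Vance, alphabetically by surname: Tanaka before Vance.
Marchetti and Takahashi both have years in holy orders 32 years, so the next rule applies.
Marchetti and Takahashi both have date of consecration or institution 21 Feb 2012, so the next rule applies.
Among Marchetti and Takahashi, alphabetically by surname: Marchetti before Takahashi.
Order: Nguyen, Whitfield, Tanaka, Vance, Lindqvist, Marchetti, Takahashi, Greco, Romero.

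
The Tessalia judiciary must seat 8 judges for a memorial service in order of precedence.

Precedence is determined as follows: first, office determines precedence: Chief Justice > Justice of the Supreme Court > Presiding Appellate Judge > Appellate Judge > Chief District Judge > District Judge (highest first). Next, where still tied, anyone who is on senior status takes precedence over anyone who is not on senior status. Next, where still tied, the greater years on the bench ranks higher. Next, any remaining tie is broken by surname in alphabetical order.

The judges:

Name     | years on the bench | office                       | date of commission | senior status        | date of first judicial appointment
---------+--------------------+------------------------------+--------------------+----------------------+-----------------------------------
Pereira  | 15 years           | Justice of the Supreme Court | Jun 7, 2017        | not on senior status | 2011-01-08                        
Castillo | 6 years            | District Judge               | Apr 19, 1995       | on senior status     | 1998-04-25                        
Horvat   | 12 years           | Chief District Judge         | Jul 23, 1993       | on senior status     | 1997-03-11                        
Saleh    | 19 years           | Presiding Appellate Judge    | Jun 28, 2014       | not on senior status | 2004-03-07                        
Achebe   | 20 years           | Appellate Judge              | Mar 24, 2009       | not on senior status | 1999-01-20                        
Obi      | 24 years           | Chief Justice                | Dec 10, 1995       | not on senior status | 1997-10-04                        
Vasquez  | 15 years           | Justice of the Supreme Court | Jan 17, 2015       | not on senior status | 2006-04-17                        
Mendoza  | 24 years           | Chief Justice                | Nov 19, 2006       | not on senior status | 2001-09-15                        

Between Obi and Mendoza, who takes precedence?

By office: Mendoza and Obi (Chief Justice); then Pereira and Vasquez (Justice of the Supreme Court); then Saleh (Presiding Appellate Judge); then Achebe (Appellate Judge); then Horvat (Chief District Judge); then Castillo (District Judge).
Mendoza and Obi are each not on senior status, so the next rule applies.
Mendoza and Obi both have years on the bench 24 years, so the next rule applies.
Among Mendoza and Obi, alphabetically by surname: Mendoza before Obi.
Pereira and Vasquez are each not on senior status, so the next rule applies.
Pereira and Vasquez both have years on the bench 15 years, so the next rule applies.
Among Pereira and Vasquez, alphabetically by surname: Pereira before Vasquez.
So Mendoza takes precedence.

Mendoza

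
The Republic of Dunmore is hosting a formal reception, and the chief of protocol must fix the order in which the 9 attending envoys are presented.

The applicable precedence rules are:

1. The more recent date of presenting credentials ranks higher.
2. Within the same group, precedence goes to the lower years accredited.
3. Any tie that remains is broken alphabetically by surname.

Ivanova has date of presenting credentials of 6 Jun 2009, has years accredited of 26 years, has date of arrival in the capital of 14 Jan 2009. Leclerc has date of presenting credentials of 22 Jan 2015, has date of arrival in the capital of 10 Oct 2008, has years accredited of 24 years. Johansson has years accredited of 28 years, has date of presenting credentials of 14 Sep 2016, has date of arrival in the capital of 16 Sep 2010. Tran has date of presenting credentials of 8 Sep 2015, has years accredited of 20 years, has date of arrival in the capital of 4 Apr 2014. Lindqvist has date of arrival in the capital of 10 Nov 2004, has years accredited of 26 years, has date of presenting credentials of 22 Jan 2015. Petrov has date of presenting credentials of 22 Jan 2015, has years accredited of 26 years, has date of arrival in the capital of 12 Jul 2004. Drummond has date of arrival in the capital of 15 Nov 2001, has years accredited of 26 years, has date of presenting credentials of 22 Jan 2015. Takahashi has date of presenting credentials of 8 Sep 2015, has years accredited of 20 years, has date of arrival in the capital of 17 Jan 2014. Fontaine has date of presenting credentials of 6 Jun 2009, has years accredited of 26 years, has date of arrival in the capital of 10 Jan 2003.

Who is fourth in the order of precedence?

By date of presenting credentials (later first): Johansson (14 Sep 2016); then Takahashi and Tran (both 8 Sep 2015); then Leclerc, Drummond, Lindqvist and Petrov (each 22 Jan 2015); then Fontaine and Ivanova (both 6 Jun 2009).
Takahashi and Tran both have years accredited 20 years, so the next rule applies.
Among Takahashi and Tran, alphabetically by surname: Takahashi before Tran.
Among Leclerc, Drummond, Lindqvist and Petrov, by years accredited (lower first): Leclerc (24 years) before Drummond, Lindqvist and Petrov (26 years).
Among Drummond, Lindqvist and Petrov, alphabetically by surname: Drummond before Lindqvist before Petrov.
Fontaine and Ivanova both have years accredited 26 years, so the next rule applies.
Among Fontaine and Ivanova, alphabetically by surname: Fontaine before Ivanova.
Order: Johansson, Takahashi, Tran, Leclerc, Drummond, Lindqvist, Petrov, Fontaine, Ivanova.

Leclerc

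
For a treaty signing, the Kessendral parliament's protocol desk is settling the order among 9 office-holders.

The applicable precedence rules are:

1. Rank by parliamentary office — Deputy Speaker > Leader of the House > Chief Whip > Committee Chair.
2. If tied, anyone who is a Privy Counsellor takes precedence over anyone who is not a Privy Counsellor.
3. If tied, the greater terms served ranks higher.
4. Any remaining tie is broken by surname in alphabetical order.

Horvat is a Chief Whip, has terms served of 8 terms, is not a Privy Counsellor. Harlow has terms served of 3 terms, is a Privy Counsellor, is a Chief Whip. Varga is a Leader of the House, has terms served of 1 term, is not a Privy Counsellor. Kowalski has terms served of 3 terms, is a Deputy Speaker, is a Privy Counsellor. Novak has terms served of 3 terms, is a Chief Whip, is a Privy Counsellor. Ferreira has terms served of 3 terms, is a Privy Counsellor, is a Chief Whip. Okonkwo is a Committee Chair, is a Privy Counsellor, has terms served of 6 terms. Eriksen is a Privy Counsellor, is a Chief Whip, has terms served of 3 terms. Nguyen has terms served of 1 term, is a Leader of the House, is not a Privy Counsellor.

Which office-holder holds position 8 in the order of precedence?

Horvat

By parliamentary office: Kowalski (Deputy Speaker); then Nguyen and Varga (Leader of the House); then Eriksen, Ferreira, Harlow, Novak and Horvat (Chief Whip); then Okonkwo (Committee Chair).
Nguyen and Varga are each not a Privy Counsellor, so the next rule applies.
Nguyen and Varga both have terms served 1 term, so the next rule applies.
Among Nguyen and Varga, alphabetically by surname: Nguyen before Varga.
Among Eriksen, Ferreira, Harlow, Novak and Horvat, a Privy Counsellor before not a Privy Counsellor: Eriksen, Ferreira, Harlow and Novak (a Privy Counsellor) before Horvat (not a Privy Counsellor).
Eriksen, Ferreira, Harlow and Novak all have terms served 3 terms, so the next rule applies.
Among Eriksen, Ferreira, Harlow and Novak, alphabetically by surname: Eriksen before Ferreira before Harlow before Novak.
Order: Kowalski, Nguyen, Varga, Eriksen, Ferreira, Harlow, Novak, Horvat, Okonkwo.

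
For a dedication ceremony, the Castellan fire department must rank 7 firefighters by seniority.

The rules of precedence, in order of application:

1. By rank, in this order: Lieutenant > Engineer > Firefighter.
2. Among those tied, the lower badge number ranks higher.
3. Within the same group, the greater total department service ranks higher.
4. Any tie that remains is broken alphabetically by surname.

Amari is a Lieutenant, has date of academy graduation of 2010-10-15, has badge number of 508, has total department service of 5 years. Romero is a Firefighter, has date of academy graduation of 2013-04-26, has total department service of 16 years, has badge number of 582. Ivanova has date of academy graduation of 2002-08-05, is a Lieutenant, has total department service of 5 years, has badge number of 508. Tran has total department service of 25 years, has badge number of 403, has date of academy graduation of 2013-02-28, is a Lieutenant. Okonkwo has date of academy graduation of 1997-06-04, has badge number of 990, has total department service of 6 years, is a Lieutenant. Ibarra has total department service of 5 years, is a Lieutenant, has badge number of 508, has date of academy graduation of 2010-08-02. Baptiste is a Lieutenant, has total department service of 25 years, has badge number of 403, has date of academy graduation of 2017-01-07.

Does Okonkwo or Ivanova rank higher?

By rank: Baptiste, Tran, Amari, Ibarra, Ivanova and Okonkwo (Lieutenant); then Romero (Firefighter).
Among Baptiste, Tran, Amari, Ibarra, Ivanova and Okonkwo, by badge number (lower first): Baptiste and Tran (403) before Amari, Ibarra and Ivanova (508) before Okonkwo (990).
Baptiste and Tran both have total department service 25 years, so the next rule applies.
Among Baptiste and Tran, alphabetically by surname: Baptiste before Tran.
Amari, Ibarra and Ivanova all have total department service 5 years, so the next rule applies.
Among Amari, Ibarra and Ivanova, alphabetically by surname: Amari before Ibarra before Ivanova.
So Ivanova takes precedence.

Ivanova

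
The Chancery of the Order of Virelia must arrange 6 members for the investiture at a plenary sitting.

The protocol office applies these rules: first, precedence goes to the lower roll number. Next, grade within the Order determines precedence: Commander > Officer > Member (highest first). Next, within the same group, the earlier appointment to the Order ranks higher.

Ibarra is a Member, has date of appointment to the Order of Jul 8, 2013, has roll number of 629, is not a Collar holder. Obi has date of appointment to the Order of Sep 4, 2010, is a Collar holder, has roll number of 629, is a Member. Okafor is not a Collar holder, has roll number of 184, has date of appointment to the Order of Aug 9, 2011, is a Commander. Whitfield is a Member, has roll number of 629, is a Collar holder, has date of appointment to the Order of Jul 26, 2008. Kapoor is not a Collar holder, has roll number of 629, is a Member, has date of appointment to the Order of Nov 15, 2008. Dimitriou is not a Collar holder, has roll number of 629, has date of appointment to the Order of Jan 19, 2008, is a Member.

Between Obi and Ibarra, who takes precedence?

By roll number (lower first): Okafor (184); then Dimitriou, Whitfield, Kapoor, Obi and Ibarra (each 629).
Dimitriou, Whitfield, Kapoor, Obi and Ibarra are each Member, so the next rule applies.
Among Dimitriou, Whitfield, Kapoor, Obi and Ibarra, by date of appointment to the Order (earlier first): Dimitriou (Jan 19, 2008) before Whitfield (Jul 26, 2008) before Kapoor (Nov 15, 2008) before Obi (Sep 4, 2010) before Ibarra (Jul 8, 2013).
So Obi takes precedence.

Obi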